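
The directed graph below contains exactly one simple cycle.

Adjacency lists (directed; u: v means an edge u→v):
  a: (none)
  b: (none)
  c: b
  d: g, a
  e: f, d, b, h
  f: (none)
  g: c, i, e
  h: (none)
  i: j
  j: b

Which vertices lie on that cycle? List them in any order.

DFS with gray/black marking from g:
g gray
  c gray
    b gray
    b black
  c black
  i gray
    j gray
      j→b: b black — skip
    j black
  i black
  e gray
    f gray
    f black
    d gray
      d→g: g is gray → back edge
Back edge closes the cycle g → e → d → g; its vertices are {d, e, g}.

d, e, g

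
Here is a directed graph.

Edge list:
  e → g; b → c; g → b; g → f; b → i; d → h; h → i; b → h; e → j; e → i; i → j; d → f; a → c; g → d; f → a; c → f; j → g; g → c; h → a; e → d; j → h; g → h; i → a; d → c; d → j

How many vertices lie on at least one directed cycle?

9

A vertex is on a directed cycle iff it belongs to a strongly connected component of size ≥ 2 (or has a self-loop).
The vertices on cycles are {a, b, c, d, f, g, h, i, j} — 9 in total.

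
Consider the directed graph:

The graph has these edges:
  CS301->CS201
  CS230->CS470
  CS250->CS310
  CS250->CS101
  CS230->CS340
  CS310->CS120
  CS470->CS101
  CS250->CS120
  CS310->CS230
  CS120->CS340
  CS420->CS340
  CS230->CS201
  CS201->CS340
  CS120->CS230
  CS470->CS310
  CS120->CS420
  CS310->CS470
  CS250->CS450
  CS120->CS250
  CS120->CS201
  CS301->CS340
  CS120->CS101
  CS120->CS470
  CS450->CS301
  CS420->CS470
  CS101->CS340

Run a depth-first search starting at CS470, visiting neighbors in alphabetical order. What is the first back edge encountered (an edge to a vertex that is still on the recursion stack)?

DFS from CS470 (visiting neighbors in alphabetical order); mark gray on enter, black on exit:
CS470 gray
  CS101 gray
    CS340 gray
    CS340 black
  CS101 black
  CS310 gray
    CS120 gray
      CS120→CS101: CS101 black — skip
      CS201 gray
        CS201→CS340: CS340 black — skip
      CS201 black
      CS230 gray
        CS230→CS201: CS201 black — skip
        CS230→CS340: CS340 black — skip
        CS230→CS470: CS470 is gray → back edge
First back edge: CS230 → CS470.

CS230->CS470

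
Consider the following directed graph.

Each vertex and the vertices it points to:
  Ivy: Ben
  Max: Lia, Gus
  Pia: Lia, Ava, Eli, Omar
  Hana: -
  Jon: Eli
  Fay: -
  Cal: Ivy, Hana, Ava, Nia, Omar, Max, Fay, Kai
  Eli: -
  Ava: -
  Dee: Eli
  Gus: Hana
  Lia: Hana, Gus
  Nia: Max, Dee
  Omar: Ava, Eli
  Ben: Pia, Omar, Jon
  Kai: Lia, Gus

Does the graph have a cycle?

No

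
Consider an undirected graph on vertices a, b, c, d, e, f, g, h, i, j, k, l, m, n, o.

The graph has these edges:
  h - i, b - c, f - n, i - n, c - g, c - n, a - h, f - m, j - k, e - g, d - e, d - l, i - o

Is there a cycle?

No

DFS, tracking each vertex's parent; an edge to a visited non-parent vertex closes a cycle.
Start from h:
visit h (parent –)
  visit a (parent h)
    a–h: parent, skip
  visit i (parent h)
    i–h: parent, skip
    visit n (parent i)
      visit f (parent n)
        f–n: parent, skip
        visit m (parent f)
          m–f: parent, skip
      visit c (parent n)
        visit b (parent c)
          b–c: parent, skip
        visit g (parent c)
          visit e (parent g)
            e–g: parent, skip
            visit d (parent e)
              d–e: parent, skip
              visit l (parent d)
                l–d: parent, skip
          g–c: parent, skip
        c–n: parent, skip
      n–i: parent, skip
    visit o (parent i)
      o–i: parent, skip
visit j (parent –)
  visit k (parent j)
    k–j: parent, skip
No non-parent visited neighbor found — the graph is a forest.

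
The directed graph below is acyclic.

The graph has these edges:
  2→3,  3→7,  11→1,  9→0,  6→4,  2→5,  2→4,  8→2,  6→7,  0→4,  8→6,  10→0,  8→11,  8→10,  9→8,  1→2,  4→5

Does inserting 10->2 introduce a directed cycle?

Adding 10→2 creates a cycle iff 2 can already reach 10.
Explore from 2: no path reaches 10. The graph stays acyclic.

No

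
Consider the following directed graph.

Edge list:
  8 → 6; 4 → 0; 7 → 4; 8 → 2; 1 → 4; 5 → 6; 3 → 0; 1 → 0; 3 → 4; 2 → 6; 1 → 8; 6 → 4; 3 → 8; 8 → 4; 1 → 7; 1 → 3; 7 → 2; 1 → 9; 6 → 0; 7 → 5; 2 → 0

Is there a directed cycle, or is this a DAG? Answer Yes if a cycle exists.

No

DFS with white/gray/black marking, starting from 2:
2 gray
  6 gray
    4 gray
      0 gray
      0 black
    4 black
    6→0: 0 black — skip
  6 black
  2→0: 0 black — skip
2 black
1 gray
  1→0: 0 black — skip
  8 gray
    8→4: 4 black — skip
    8→2: 2 black — skip
    8→6: 6 black — skip
  8 black
  1→4: 4 black — skip
  7 gray
    7→2: 2 black — skip
    5 gray
      5→6: 6 black — skip
    5 black
    7→4: 4 black — skip
  7 black
  3 gray
    3→4: 4 black — skip
    3→0: 0 black — skip
    3→8: 8 black — skip
  3 black
  9 gray
  9 black
1 black
Every edge goes to a white or black vertex — no back edge, so the graph is acyclic.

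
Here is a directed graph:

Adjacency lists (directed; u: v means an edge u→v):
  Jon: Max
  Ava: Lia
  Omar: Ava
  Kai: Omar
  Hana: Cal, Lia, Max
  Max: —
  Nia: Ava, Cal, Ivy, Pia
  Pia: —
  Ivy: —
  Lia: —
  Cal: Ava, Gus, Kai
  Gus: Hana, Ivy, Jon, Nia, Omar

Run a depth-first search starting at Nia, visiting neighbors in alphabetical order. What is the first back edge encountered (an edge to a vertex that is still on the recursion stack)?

Hana->Cal

DFS from Nia (visiting neighbors in alphabetical order); mark gray on enter, black on exit:
Nia gray
  Ava gray
    Lia gray
    Lia black
  Ava black
  Cal gray
    Cal→Ava: Ava black — skip
    Gus gray
      Hana gray
        Hana→Cal: Cal is gray → back edge
First back edge: Hana → Cal.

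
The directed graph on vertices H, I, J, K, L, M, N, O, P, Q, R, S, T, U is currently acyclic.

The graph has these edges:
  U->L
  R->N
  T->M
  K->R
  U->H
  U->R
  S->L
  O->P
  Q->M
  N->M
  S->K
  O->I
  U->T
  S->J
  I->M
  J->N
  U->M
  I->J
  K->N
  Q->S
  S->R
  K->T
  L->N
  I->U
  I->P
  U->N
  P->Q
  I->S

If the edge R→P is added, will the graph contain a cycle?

Adding R→P creates a cycle iff P can already reach R.
Path from P: P → Q → S → R.
So P → … → R → P is a cycle.

Yes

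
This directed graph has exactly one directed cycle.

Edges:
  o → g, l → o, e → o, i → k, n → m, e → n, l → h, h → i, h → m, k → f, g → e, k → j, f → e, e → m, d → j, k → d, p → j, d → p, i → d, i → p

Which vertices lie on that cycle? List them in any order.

e, g, o

DFS with gray/black marking from o:
o gray
  g gray
    e gray
      m gray
      m black
      n gray
        n→m: m black — skip
      n black
      e→o: o is gray → back edge
Back edge closes the cycle o → g → e → o; its vertices are {e, g, o}.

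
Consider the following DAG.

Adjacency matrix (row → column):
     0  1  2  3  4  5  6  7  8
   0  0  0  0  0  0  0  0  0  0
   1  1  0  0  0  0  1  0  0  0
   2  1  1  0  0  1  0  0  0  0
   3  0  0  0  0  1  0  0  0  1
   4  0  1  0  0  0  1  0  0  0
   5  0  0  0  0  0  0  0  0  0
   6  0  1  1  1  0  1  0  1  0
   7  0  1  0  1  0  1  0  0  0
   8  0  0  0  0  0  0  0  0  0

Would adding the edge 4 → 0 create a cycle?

Adding 4→0 creates a cycle iff 0 can already reach 4.
Explore from 0: no path reaches 4. The graph stays acyclic.

No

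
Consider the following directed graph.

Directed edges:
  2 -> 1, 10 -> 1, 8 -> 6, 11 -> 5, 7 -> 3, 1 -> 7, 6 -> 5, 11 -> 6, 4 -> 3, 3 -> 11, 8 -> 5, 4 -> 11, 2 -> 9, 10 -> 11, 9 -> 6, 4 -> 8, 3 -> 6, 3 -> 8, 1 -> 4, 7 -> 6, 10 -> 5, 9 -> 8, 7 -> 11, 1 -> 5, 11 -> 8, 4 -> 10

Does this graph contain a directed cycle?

Yes

DFS with white/gray/black marking, starting from 11:
11 gray
  5 gray
  5 black
  6 gray
    6→5: 5 black — skip
  6 black
  8 gray
    8→5: 5 black — skip
    8→6: 6 black — skip
  8 black
11 black
1 gray
  7 gray
    7→6: 6 black — skip
    7→11: 11 black — skip
    3 gray
      3→8: 8 black — skip
      3→11: 11 black — skip
      3→6: 6 black — skip
    3 black
  7 black
  1→5: 5 black — skip
  4 gray
    4→11: 11 black — skip
    4→3: 3 black — skip
    4→8: 8 black — skip
    10 gray
      10→1: 1 is gray → back edge
Back edge found, so a cycle exists: 1 → 4 → 10 → 1.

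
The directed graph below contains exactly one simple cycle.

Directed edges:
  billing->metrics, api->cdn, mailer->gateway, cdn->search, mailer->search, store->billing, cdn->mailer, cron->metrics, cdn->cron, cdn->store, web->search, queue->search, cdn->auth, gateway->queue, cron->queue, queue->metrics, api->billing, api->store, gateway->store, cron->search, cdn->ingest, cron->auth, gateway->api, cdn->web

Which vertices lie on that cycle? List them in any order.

DFS with gray/black marking from cdn:
cdn gray
  web gray
    search gray
    search black
  web black
  cron gray
    metrics gray
    metrics black
    auth gray
    auth black
    cron→search: search black — skip
    queue gray
      queue→metrics: metrics black — skip
      queue→search: search black — skip
    queue black
  cron black
  cdn→auth: auth black — skip
  ingest gray
  ingest black
  store gray
    billing gray
      billing→metrics: metrics black — skip
    billing black
  store black
  mailer gray
    mailer→search: search black — skip
    gateway gray
      gateway→store: store black — skip
      api gray
        api→cdn: cdn is gray → back edge
Back edge closes the cycle cdn → mailer → gateway → api → cdn; its vertices are {api, cdn, mailer, gateway}.

api, cdn, mailer, gateway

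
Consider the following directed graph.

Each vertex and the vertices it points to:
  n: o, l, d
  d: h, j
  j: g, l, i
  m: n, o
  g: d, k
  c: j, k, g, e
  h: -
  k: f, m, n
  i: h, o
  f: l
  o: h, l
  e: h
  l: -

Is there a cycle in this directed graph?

DFS with white/gray/black marking, starting from c:
c gray
  j gray
    g gray
      d gray
        h gray
        h black
        d→j: j is gray → back edge
Back edge found, so a cycle exists: j → g → d → j.

Yes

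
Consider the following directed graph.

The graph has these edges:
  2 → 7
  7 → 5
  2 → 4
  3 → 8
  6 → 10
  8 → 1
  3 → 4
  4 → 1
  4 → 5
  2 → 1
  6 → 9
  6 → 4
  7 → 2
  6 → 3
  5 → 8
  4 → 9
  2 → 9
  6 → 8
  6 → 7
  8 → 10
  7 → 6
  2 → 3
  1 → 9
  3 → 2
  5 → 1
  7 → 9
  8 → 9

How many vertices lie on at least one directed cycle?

A vertex is on a directed cycle iff it belongs to a strongly connected component of size ≥ 2 (or has a self-loop).
The vertices on cycles are {2, 3, 6, 7} — 4 in total.

4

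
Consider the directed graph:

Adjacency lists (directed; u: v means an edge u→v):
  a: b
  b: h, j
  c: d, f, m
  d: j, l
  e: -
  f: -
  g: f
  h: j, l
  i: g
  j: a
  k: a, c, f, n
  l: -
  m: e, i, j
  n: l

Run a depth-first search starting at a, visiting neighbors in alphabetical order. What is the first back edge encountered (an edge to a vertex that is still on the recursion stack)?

DFS from a (visiting neighbors in alphabetical order); mark gray on enter, black on exit:
a gray
  b gray
    h gray
      j gray
        j→a: a is gray → back edge
First back edge: j → a.

j→a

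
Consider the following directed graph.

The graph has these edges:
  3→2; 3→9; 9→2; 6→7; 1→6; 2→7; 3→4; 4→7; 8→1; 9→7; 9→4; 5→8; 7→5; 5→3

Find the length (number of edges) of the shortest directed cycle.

For each vertex v, BFS finds the shortest path from v back to v.
The shortest such closed walk is 5 → 3 → 2 → 7 → 5, length 4.

4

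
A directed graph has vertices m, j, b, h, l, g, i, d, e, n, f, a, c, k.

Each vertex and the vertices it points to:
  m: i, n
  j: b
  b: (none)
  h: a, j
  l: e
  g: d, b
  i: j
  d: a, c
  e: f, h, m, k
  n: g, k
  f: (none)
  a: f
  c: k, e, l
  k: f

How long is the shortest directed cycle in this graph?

For each vertex v, BFS finds the shortest path from v back to v.
The shortest such closed walk is c → e → m → n → g → d → c, length 6.

6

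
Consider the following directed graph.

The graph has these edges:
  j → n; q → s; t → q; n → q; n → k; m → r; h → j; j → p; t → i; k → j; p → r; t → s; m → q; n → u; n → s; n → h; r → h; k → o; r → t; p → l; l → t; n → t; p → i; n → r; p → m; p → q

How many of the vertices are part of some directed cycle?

A vertex is on a directed cycle iff it belongs to a strongly connected component of size ≥ 2 (or has a self-loop).
The vertices on cycles are {h, j, k, m, n, p, r} — 7 in total.

7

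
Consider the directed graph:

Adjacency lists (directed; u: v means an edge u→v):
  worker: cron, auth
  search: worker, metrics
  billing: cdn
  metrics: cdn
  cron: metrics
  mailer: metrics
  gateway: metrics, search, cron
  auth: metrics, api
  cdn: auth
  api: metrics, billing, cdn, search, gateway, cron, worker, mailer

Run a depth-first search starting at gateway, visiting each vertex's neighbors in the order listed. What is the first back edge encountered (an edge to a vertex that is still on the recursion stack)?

auth->metrics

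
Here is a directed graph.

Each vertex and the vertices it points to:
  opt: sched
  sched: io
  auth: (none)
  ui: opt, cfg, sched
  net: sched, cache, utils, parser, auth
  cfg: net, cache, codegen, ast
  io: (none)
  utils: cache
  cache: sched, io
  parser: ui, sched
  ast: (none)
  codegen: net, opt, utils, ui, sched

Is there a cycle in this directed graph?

Yes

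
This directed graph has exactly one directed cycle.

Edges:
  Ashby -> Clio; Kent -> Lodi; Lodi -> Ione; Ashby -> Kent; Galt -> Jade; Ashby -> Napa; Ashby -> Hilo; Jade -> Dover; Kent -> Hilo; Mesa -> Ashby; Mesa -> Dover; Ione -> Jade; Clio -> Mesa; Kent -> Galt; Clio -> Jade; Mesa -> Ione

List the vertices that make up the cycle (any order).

Clio, Mesa, Ashby

DFS with gray/black marking from Ashby:
Ashby gray
  Kent gray
    Hilo gray
    Hilo black
    Lodi gray
      Ione gray
        Jade gray
          Dover gray
          Dover black
        Jade black
      Ione black
    Lodi black
    Galt gray
      Galt→Jade: Jade black — skip
    Galt black
  Kent black
  Ashby→Hilo: Hilo black — skip
  Napa gray
  Napa black
  Clio gray
    Clio→Jade: Jade black — skip
    Mesa gray
      Mesa→Dover: Dover black — skip
      Mesa→Ione: Ione black — skip
      Mesa→Ashby: Ashby is gray → back edge
Back edge closes the cycle Ashby → Clio → Mesa → Ashby; its vertices are {Clio, Mesa, Ashby}.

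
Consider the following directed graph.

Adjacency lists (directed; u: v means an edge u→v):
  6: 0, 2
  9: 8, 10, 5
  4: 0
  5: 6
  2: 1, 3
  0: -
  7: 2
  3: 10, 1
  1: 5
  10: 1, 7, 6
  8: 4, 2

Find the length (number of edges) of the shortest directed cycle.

For each vertex v, BFS finds the shortest path from v back to v.
The shortest such closed walk is 5 → 6 → 2 → 1 → 5, length 4.

4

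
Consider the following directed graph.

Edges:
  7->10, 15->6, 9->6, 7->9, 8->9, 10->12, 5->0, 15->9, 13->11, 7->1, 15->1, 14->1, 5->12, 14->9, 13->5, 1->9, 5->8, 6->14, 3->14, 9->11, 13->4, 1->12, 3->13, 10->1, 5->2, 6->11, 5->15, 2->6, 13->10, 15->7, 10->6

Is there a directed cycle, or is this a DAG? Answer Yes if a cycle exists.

DFS with white/gray/black marking, starting from 6:
6 gray
  11 gray
  11 black
  14 gray
    1 gray
      12 gray
      12 black
      9 gray
        9→11: 11 black — skip
        9→6: 6 is gray → back edge
Back edge found, so a cycle exists: 6 → 14 → 1 → 9 → 6.

Yes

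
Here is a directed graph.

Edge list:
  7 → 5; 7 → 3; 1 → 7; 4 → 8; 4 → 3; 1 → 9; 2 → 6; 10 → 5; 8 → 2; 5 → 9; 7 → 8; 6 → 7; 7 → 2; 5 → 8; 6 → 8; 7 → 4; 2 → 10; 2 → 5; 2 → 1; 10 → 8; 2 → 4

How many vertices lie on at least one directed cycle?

8

A vertex is on a directed cycle iff it belongs to a strongly connected component of size ≥ 2 (or has a self-loop).
The vertices on cycles are {1, 2, 4, 5, 6, 7, 8, 10} — 8 in total.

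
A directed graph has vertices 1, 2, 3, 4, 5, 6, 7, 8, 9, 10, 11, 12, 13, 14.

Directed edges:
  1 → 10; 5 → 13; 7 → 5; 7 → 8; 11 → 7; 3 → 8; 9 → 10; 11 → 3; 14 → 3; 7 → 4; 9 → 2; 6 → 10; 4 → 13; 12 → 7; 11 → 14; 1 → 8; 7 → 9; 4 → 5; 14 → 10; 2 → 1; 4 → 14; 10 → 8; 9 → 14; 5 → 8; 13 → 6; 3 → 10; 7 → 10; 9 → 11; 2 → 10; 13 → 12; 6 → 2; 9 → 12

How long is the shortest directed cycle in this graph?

For each vertex v, BFS finds the shortest path from v back to v.
The shortest such closed walk is 7 → 9 → 11 → 7, length 3.

3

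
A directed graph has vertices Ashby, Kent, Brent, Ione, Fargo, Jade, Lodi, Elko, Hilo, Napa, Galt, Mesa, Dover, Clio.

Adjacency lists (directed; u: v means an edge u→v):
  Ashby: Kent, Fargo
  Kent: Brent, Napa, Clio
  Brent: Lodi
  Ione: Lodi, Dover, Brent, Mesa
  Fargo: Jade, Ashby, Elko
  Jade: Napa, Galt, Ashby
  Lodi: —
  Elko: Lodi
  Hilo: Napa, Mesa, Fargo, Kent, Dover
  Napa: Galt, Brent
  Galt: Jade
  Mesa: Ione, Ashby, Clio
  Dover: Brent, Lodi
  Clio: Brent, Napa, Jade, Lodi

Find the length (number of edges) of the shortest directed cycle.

For each vertex v, BFS finds the shortest path from v back to v.
The shortest such closed walk is Mesa → Ione → Mesa, length 2.

2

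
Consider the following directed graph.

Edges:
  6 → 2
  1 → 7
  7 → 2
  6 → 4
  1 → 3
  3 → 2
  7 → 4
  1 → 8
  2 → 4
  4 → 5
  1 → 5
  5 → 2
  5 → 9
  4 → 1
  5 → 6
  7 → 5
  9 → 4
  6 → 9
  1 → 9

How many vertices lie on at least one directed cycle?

8

A vertex is on a directed cycle iff it belongs to a strongly connected component of size ≥ 2 (or has a self-loop).
The vertices on cycles are {1, 2, 3, 4, 5, 6, 7, 9} — 8 in total.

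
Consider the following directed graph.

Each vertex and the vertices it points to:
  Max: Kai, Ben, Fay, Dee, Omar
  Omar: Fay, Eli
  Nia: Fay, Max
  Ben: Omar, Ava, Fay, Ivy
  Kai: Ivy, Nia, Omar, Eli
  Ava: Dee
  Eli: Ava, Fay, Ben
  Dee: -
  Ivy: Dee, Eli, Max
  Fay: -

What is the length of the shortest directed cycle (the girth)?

3

For each vertex v, BFS finds the shortest path from v back to v.
The shortest such closed walk is Kai → Nia → Max → Kai, length 3.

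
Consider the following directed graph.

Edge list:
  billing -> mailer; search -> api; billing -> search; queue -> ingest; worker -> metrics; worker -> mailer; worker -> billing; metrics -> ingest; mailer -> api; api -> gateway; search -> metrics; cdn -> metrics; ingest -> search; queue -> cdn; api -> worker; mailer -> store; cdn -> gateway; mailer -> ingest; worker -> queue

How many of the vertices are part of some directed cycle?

A vertex is on a directed cycle iff it belongs to a strongly connected component of size ≥ 2 (or has a self-loop).
The vertices on cycles are {api, cdn, queue, ingest, mailer, search, worker, billing, metrics} — 9 in total.

9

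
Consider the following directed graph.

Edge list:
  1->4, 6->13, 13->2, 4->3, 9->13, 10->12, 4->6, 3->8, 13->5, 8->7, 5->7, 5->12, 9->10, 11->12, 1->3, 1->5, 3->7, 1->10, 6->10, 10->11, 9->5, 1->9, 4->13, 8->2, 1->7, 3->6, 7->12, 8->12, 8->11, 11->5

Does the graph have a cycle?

DFS with white/gray/black marking, starting from 5:
5 gray
  12 gray
  12 black
  7 gray
    7→12: 12 black — skip
  7 black
5 black
1 gray
  1→7: 7 black — skip
  10 gray
    10→12: 12 black — skip
    11 gray
      11→12: 12 black — skip
      11→5: 5 black — skip
    11 black
  10 black
  4 gray
    6 gray
      13 gray
        13→5: 5 black — skip
        2 gray
        2 black
      13 black
      6→10: 10 black — skip
    6 black
    4→13: 13 black — skip
    3 gray
      8 gray
        8→7: 7 black — skip
        8→2: 2 black — skip
        8→12: 12 black — skip
        8→11: 11 black — skip
      8 black
      3→7: 7 black — skip
      3→6: 6 black — skip
    3 black
  4 black
  1→3: 3 black — skip
  9 gray
    9→10: 10 black — skip
    9→13: 13 black — skip
    9→5: 5 black — skip
  9 black
  1→5: 5 black — skip
1 black
Every edge goes to a white or black vertex — no back edge, so the graph is acyclic.

No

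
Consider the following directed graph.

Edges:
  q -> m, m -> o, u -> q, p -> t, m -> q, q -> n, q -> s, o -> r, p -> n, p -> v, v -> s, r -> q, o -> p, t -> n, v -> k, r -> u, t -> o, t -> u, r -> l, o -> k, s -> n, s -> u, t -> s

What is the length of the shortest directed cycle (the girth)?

2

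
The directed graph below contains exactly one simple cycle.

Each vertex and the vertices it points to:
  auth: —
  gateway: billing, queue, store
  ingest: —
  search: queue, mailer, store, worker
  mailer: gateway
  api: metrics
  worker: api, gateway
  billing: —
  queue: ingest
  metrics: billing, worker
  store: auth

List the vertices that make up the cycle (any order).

api, worker, metrics

DFS with gray/black marking from worker:
worker gray
  api gray
    metrics gray
      billing gray
      billing black
      metrics→worker: worker is gray → back edge
Back edge closes the cycle worker → api → metrics → worker; its vertices are {api, worker, metrics}.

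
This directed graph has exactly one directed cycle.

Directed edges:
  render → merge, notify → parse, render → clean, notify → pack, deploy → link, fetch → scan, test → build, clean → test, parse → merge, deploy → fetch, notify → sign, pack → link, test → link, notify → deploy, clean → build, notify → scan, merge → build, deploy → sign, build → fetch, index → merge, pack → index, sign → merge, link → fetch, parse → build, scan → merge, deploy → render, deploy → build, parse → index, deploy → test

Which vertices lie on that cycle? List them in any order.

scan, build, fetch, merge

DFS with gray/black marking from scan:
scan gray
  merge gray
    build gray
      fetch gray
        fetch→scan: scan is gray → back edge
Back edge closes the cycle scan → merge → build → fetch → scan; its vertices are {scan, build, fetch, merge}.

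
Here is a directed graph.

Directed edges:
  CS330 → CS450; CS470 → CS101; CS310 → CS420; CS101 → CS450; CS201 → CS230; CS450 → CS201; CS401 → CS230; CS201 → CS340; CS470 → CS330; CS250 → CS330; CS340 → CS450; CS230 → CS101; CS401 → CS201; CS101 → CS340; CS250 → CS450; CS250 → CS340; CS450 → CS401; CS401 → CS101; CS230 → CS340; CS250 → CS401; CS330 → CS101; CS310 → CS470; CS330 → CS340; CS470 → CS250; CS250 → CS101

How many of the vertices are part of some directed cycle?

6

A vertex is on a directed cycle iff it belongs to a strongly connected component of size ≥ 2 (or has a self-loop).
The vertices on cycles are {CS101, CS201, CS230, CS340, CS401, CS450} — 6 in total.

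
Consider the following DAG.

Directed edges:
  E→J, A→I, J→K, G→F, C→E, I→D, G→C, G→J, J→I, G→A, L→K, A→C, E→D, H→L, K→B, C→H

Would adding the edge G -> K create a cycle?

Adding G→K creates a cycle iff K can already reach G.
Explore from K: no path reaches G. The graph stays acyclic.

No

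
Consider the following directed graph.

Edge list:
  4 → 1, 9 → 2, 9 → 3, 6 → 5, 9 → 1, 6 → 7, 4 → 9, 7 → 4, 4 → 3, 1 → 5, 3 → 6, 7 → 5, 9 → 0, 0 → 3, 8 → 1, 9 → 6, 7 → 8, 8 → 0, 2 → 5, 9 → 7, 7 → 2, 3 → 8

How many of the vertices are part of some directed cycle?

7

A vertex is on a directed cycle iff it belongs to a strongly connected component of size ≥ 2 (or has a self-loop).
The vertices on cycles are {0, 3, 4, 6, 7, 8, 9} — 7 in total.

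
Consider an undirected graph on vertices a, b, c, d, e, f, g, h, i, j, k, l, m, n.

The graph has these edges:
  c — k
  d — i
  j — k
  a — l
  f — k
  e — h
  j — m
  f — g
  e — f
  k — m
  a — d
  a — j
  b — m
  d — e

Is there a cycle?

DFS, tracking each vertex's parent; an edge to a visited non-parent vertex closes a cycle.
Start from f:
visit f (parent –)
  visit g (parent f)
    g–f: parent, skip
  visit k (parent f)
    visit c (parent k)
      c–k: parent, skip
    visit m (parent k)
      visit j (parent m)
        j–k: k visited and ≠ parent → cycle
Cycle: k – m – j – k.

Yes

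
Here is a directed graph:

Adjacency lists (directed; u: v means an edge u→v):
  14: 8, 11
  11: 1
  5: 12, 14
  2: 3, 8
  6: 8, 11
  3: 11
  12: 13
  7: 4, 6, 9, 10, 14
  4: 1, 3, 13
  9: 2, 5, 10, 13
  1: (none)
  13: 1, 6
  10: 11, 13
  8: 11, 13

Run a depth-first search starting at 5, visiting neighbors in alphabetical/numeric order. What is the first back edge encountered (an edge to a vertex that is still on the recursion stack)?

8→13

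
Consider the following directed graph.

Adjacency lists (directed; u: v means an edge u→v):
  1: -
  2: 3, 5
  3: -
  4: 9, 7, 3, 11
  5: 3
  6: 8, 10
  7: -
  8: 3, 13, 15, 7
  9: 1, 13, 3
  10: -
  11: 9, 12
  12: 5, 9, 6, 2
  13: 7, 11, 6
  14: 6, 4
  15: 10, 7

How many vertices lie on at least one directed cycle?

6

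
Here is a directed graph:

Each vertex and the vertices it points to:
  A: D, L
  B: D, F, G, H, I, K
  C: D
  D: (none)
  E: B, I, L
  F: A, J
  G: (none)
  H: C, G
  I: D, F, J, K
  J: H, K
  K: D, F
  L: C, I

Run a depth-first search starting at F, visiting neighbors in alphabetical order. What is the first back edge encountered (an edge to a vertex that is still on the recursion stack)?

I->F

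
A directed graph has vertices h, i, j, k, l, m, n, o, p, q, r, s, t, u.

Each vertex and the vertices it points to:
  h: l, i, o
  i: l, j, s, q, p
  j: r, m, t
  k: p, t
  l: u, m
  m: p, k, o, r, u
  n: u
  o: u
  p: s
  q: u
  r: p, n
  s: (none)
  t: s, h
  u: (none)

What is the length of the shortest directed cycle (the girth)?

For each vertex v, BFS finds the shortest path from v back to v.
The shortest such closed walk is i → j → t → h → i, length 4.

4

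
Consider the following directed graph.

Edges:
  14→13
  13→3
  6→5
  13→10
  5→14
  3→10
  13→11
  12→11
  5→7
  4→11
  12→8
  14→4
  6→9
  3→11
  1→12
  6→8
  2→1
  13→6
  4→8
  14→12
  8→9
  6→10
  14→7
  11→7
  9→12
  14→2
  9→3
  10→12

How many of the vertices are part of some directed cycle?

A vertex is on a directed cycle iff it belongs to a strongly connected component of size ≥ 2 (or has a self-loop).
The vertices on cycles are {3, 5, 6, 8, 9, 10, 12, 13, 14} — 9 in total.

9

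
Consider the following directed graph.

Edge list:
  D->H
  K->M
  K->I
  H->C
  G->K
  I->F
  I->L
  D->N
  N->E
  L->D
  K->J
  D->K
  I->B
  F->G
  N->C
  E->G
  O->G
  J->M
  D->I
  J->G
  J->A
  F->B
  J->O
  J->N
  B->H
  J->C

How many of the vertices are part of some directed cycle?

10

A vertex is on a directed cycle iff it belongs to a strongly connected component of size ≥ 2 (or has a self-loop).
The vertices on cycles are {D, E, F, G, I, J, K, L, N, O} — 10 in total.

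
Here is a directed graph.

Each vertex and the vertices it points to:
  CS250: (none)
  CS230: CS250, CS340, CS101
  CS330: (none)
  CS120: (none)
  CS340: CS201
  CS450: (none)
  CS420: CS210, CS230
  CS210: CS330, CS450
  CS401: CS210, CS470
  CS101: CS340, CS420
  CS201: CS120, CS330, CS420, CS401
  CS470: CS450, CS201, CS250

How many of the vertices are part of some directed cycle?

A vertex is on a directed cycle iff it belongs to a strongly connected component of size ≥ 2 (or has a self-loop).
The vertices on cycles are {CS101, CS201, CS230, CS340, CS401, CS420, CS470} — 7 in total.

7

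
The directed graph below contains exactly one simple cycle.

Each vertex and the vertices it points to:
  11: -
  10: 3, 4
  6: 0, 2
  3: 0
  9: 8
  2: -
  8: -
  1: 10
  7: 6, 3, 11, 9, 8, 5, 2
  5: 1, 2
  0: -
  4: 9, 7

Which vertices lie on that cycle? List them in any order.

1, 4, 5, 7, 10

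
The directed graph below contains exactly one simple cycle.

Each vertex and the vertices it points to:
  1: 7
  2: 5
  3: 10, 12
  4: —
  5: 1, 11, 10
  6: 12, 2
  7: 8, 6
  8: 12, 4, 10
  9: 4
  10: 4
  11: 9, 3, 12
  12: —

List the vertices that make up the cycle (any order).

1, 2, 5, 6, 7

DFS with gray/black marking from 5:
5 gray
  1 gray
    7 gray
      8 gray
        12 gray
        12 black
        4 gray
        4 black
        10 gray
          10→4: 4 black — skip
        10 black
      8 black
      6 gray
        6→12: 12 black — skip
        2 gray
          2→5: 5 is gray → back edge
Back edge closes the cycle 5 → 1 → 7 → 6 → 2 → 5; its vertices are {1, 2, 5, 6, 7}.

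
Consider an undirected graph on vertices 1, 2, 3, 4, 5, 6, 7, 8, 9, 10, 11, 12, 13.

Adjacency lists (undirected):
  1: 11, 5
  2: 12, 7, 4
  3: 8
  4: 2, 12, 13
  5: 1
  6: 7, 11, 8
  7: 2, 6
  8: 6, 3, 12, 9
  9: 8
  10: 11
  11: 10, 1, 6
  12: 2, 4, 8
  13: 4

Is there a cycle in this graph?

Yes

DFS, tracking each vertex's parent; an edge to a visited non-parent vertex closes a cycle.
Start from 7:
visit 7 (parent –)
  visit 2 (parent 7)
    visit 12 (parent 2)
      12–2: parent, skip
      visit 4 (parent 12)
        4–2: 2 visited and ≠ parent → cycle
Cycle: 2 – 12 – 4 – 2.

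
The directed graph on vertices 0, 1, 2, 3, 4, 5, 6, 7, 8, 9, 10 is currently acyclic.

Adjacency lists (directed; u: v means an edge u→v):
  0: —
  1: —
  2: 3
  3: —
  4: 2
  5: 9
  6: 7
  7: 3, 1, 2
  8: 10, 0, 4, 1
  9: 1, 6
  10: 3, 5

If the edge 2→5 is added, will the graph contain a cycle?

Adding 2→5 creates a cycle iff 5 can already reach 2.
Path from 5: 5 → 9 → 6 → 7 → 2.
So 5 → … → 2 → 5 is a cycle.

Yes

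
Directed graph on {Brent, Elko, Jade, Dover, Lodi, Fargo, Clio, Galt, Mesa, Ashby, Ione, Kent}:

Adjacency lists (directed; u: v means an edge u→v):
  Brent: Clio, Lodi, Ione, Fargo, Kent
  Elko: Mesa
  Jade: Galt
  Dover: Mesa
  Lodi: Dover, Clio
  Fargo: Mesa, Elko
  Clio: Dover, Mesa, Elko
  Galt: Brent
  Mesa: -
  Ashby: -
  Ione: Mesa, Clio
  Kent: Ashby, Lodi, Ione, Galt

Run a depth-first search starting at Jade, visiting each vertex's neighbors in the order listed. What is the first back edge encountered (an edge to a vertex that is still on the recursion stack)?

DFS from Jade (visiting each vertex's neighbors in the order listed); mark gray on enter, black on exit:
Jade gray
  Galt gray
    Brent gray
      Clio gray
        Dover gray
          Mesa gray
          Mesa black
        Dover black
        Clio→Mesa: Mesa black — skip
        Elko gray
          Elko→Mesa: Mesa black — skip
        Elko black
      Clio black
      Lodi gray
        Lodi→Dover: Dover black — skip
        Lodi→Clio: Clio black — skip
      Lodi black
      Ione gray
        Ione→Mesa: Mesa black — skip
        Ione→Clio: Clio black — skip
      Ione black
      Fargo gray
        Fargo→Mesa: Mesa black — skip
        Fargo→Elko: Elko black — skip
      Fargo black
      Kent gray
        Ashby gray
        Ashby black
        Kent→Lodi: Lodi black — skip
        Kent→Ione: Ione black — skip
        Kent→Galt: Galt is gray → back edge
First back edge: Kent → Galt.

Kent->Galt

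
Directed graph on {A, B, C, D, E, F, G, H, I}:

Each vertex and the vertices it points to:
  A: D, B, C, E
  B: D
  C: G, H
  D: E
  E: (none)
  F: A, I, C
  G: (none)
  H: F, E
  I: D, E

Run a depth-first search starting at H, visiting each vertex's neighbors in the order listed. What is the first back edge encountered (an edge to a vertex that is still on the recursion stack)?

DFS from H (visiting each vertex's neighbors in the order listed); mark gray on enter, black on exit:
H gray
  F gray
    A gray
      D gray
        E gray
        E black
      D black
      B gray
        B→D: D black — skip
      B black
      C gray
        G gray
        G black
        C→H: H is gray → back edge
First back edge: C → H.

C->H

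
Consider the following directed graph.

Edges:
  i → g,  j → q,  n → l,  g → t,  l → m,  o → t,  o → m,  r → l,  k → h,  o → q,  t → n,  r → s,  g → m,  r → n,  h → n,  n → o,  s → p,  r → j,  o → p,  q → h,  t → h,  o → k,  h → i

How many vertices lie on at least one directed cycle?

A vertex is on a directed cycle iff it belongs to a strongly connected component of size ≥ 2 (or has a self-loop).
The vertices on cycles are {g, h, i, k, n, o, q, t} — 8 in total.

8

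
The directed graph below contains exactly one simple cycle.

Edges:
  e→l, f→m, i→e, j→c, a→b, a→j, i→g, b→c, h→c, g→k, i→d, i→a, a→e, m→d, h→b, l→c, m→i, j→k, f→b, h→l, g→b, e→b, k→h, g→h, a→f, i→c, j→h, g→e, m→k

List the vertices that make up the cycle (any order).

DFS with gray/black marking from m:
m gray
  i gray
    d gray
    d black
    c gray
    c black
    g gray
      b gray
        b→c: c black — skip
      b black
      h gray
        h→c: c black — skip
        h→b: b black — skip
        l gray
          l→c: c black — skip
        l black
      h black
      k gray
        k→h: h black — skip
      k black
      e gray
        e→b: b black — skip
        e→l: l black — skip
      e black
    g black
    a gray
      a→b: b black — skip
      j gray
        j→c: c black — skip
        j→k: k black — skip
        j→h: h black — skip
      j black
      a→e: e black — skip
      f gray
        f→b: b black — skip
        f→m: m is gray → back edge
Back edge closes the cycle m → i → a → f → m; its vertices are {a, f, i, m}.

a, f, i, m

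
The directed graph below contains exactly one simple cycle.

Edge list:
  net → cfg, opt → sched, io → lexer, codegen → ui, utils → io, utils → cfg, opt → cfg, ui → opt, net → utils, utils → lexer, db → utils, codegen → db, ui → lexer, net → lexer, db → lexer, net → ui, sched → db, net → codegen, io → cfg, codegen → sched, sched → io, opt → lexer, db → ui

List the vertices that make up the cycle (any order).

db, ui, opt, sched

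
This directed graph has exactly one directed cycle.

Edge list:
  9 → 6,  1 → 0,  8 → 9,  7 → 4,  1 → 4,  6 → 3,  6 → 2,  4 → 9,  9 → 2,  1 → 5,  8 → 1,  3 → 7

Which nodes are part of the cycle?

3, 4, 6, 7, 9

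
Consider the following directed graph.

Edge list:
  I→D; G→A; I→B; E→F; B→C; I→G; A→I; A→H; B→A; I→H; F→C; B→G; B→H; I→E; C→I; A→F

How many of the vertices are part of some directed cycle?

7

A vertex is on a directed cycle iff it belongs to a strongly connected component of size ≥ 2 (or has a self-loop).
The vertices on cycles are {A, B, C, E, F, G, I} — 7 in total.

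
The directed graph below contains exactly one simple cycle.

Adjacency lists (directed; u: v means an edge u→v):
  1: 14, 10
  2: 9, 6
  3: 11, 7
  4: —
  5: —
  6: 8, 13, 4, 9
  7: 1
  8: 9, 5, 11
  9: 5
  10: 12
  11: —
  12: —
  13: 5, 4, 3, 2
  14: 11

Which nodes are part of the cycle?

DFS with gray/black marking from 2:
2 gray
  9 gray
    5 gray
    5 black
  9 black
  6 gray
    8 gray
      8→9: 9 black — skip
      8→5: 5 black — skip
      11 gray
      11 black
    8 black
    13 gray
      13→5: 5 black — skip
      4 gray
      4 black
      3 gray
        3→11: 11 black — skip
        7 gray
          1 gray
            14 gray
              14→11: 11 black — skip
            14 black
            10 gray
              12 gray
              12 black
            10 black
          1 black
        7 black
      3 black
      13→2: 2 is gray → back edge
Back edge closes the cycle 2 → 6 → 13 → 2; its vertices are {2, 6, 13}.

2, 6, 13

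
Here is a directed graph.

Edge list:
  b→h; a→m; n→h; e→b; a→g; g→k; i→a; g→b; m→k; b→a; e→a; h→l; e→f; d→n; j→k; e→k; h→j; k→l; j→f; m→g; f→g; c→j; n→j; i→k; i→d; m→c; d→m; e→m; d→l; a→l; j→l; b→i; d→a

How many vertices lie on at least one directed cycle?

A vertex is on a directed cycle iff it belongs to a strongly connected component of size ≥ 2 (or has a self-loop).
The vertices on cycles are {a, b, c, d, f, g, h, i, j, m, n} — 11 in total.

11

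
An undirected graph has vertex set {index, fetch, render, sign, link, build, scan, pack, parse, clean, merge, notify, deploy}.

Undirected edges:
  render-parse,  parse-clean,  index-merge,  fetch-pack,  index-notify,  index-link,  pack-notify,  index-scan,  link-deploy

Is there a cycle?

DFS, tracking each vertex's parent; an edge to a visited non-parent vertex closes a cycle.
Start from fetch:
visit fetch (parent –)
  visit pack (parent fetch)
    visit notify (parent pack)
      notify–pack: parent, skip
      visit index (parent notify)
        visit merge (parent index)
          merge–index: parent, skip
        index–notify: parent, skip
        visit scan (parent index)
          scan–index: parent, skip
        visit link (parent index)
          link–index: parent, skip
          visit deploy (parent link)
            deploy–link: parent, skip
    pack–fetch: parent, skip
visit render (parent –)
  visit parse (parent render)
    parse–render: parent, skip
    visit clean (parent parse)
      clean–parse: parent, skip
visit sign (parent –)
visit build (parent –)
No non-parent visited neighbor found — the graph is a forest.

No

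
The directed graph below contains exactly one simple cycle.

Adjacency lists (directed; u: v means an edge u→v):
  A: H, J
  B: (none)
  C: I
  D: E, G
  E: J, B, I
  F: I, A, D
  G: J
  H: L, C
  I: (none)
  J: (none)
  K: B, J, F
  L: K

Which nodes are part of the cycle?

A, F, H, K, L

DFS with gray/black marking from F:
F gray
  I gray
  I black
  A gray
    H gray
      L gray
        K gray
          B gray
          B black
          J gray
          J black
          K→F: F is gray → back edge
Back edge closes the cycle F → A → H → L → K → F; its vertices are {A, F, H, K, L}.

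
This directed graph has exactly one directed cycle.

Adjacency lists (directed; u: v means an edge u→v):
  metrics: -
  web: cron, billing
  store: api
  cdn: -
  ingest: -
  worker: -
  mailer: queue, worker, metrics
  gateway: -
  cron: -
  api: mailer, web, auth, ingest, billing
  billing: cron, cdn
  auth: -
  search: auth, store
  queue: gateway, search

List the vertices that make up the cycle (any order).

DFS with gray/black marking from api:
api gray
  mailer gray
    queue gray
      gateway gray
      gateway black
      search gray
        auth gray
        auth black
        store gray
          store→api: api is gray → back edge
Back edge closes the cycle api → mailer → queue → search → store → api; its vertices are {api, queue, store, mailer, search}.

api, queue, store, mailer, search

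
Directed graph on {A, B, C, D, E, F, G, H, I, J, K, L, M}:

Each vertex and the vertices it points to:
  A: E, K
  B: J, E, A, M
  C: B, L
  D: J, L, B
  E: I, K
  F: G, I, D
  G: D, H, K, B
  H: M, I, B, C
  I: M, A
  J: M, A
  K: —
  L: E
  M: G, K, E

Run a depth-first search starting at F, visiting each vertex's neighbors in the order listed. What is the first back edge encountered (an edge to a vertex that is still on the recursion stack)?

M→G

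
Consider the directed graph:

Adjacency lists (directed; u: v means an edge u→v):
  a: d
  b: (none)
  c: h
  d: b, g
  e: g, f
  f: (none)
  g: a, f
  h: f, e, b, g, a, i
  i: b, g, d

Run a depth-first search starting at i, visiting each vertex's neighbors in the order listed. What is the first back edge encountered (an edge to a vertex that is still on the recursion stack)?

DFS from i (visiting each vertex's neighbors in the order listed); mark gray on enter, black on exit:
i gray
  b gray
  b black
  g gray
    a gray
      d gray
        d→b: b black — skip
        d→g: g is gray → back edge
First back edge: d → g.

d→g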